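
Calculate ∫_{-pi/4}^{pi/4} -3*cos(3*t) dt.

An antiderivative is F(t) = -sin(3*t).
Then F(pi/4) - F(-pi/4) = (-sqrt(2)/2) - (sqrt(2)/2) = -sqrt(2).

-sqrt(2)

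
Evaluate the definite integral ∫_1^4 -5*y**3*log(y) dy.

1275/16 - 640*log(2)

Integrate by parts once (u = ln y, dv = -5*y**3 dy).
An antiderivative is F(y) = -5*y**4*(4*log(y) - 1)/16.
Then F(4) - F(1) = (80 - 640*log(2)) - (5/16) = 1275/16 - 640*log(2).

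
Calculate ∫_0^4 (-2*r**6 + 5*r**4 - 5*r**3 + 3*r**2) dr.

-27392/7

By the power rule, an antiderivative is F(r) = -2*r**7/7 + r**5 - 5*r**4/4 + r**3.
Then F(4) - F(0) = (-27392/7) - (0) = -27392/7.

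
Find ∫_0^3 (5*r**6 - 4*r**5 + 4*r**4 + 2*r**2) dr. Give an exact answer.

By the power rule, an antiderivative is F(r) = 5*r**7/7 - 2*r**6/3 + 4*r**5/5 + 2*r**3/3.
Then F(3) - F(0) = (45099/35) - (0) = 45099/35.

45099/35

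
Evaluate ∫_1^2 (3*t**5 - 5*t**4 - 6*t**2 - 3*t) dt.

By the power rule, an antiderivative is F(t) = t**6/2 - t**5 - 2*t**3 - 3*t**2/2.
Then F(2) - F(1) = (-22) - (-4) = -18.

-18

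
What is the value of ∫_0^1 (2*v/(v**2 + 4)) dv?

Let u = v**2 + 4, so du = 2*v dv. When v = 0, u = 4; when v = 1, u = 5.
The integral becomes ∫ 1/u du from 4 to 5, with antiderivative log(u).
Back in v: F(v) = log(v**2 + 4).
Then F(1) - F(0) = (log(5)) - (log(4)) = log(5/4).

log(5/4)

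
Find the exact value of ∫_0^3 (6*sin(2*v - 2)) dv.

Let u = 2*v - 2, so du = 2 dv. When v = 0, u = -2; when v = 3, u = 4.
The integral becomes 3·∫ sin(u) du from -2 to 4, with antiderivative -3*cos(u).
Back in v: F(v) = -3*cos(2*v - 2).
Then F(3) - F(0) = (-3*cos(4)) - (-3*cos(2)) = 3*cos(2) - 3*cos(4).

3*cos(2) - 3*cos(4)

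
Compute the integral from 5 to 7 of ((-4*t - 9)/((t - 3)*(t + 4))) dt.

Factor the denominator: t**2 + t - 12 = (t + 4)(t - 3).
Partial fractions: (-4*t - 9)/((t - 3)*(t + 4)) = -1/(t + 4) - 3/(t - 3).
An antiderivative is F(t) = -3*log(t - 3) - log(t + 4).
Then F(7) - F(5) = (-6*log(2) - log(11)) - (-log(72)) = log(9/88).

log(9/88)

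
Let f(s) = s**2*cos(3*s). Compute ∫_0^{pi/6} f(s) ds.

Integrate by parts twice (u = s^2, dv = cos(3*s) ds).
An antiderivative is F(s) = s**2*sin(3*s)/3 + 2*s*cos(3*s)/9 - 2*sin(3*s)/27.
Then F(pi/6) - F(0) = (-2/27 + pi**2/108) - (0) = -2/27 + pi**2/108.

-2/27 + pi**2/108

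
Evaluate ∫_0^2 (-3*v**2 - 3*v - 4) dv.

By the power rule, an antiderivative is F(v) = -v**3 - 3*v**2/2 - 4*v.
Then F(2) - F(0) = (-22) - (0) = -22.

-22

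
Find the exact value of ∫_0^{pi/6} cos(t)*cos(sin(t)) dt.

sin(1/2)

Let u = sin(t), so du = cos(t) dt. When t = 0, u = 0; when t = pi/6, u = 1/2.
The integral becomes ∫ cos(u) du from 0 to 1/2, with antiderivative sin(u).
Back in t: F(t) = sin(sin(t)).
Then F(pi/6) - F(0) = (sin(1/2)) - (0) = sin(1/2).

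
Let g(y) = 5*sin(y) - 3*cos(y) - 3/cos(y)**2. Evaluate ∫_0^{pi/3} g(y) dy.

5/2 - 9*sqrt(3)/2

An antiderivative is F(y) = -3*sin(y) - 5*cos(y) - 3*tan(y).
Then F(pi/3) - F(0) = (-9*sqrt(3)/2 - 5/2) - (-5) = 5/2 - 9*sqrt(3)/2.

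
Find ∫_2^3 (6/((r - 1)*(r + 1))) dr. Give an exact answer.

log(27/8)

Factor the denominator: r**2 - 1 = (r + 1)(r - 1).
Partial fractions: 6/((r - 1)*(r + 1)) = -3/(r + 1) + 3/(r - 1).
An antiderivative is F(r) = 3*log(r - 1) - 3*log(r + 1).
Then F(3) - F(2) = (-log(8)) - (-log(27)) = log(27/8).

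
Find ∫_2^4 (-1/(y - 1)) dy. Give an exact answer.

An antiderivative is F(y) = -log(y - 1).
Then F(4) - F(2) = (-log(3)) - (0) = -log(3).

-log(3)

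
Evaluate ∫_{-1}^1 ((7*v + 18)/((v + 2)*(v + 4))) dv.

-3*log(3) + 5*log(5)

Factor the denominator: v**2 + 6*v + 8 = (v + 4)(v + 2).
Partial fractions: (7*v + 18)/((v + 2)*(v + 4)) = 5/(v + 4) + 2/(v + 2).
An antiderivative is F(v) = 2*log(v + 2) + 5*log(v + 4).
Then F(1) - F(-1) = (2*log(3) + 5*log(5)) - (5*log(3)) = -3*log(3) + 5*log(5).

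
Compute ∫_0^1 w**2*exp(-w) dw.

Integrate by parts twice (u = w^2, dv = exp(-w) dw).
An antiderivative is F(w) = (-w**2 - 2*w - 2)*exp(-w).
Then F(1) - F(0) = (-5*exp(-1)) - (-2) = 2 - 5*exp(-1).

2 - 5*exp(-1)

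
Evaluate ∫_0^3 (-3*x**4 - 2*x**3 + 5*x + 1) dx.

-804/5

By the power rule, an antiderivative is F(x) = -3*x**5/5 - x**4/2 + 5*x**2/2 + x.
Then F(3) - F(0) = (-804/5) - (0) = -804/5.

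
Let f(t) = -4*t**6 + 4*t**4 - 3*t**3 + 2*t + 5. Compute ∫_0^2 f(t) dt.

By the power rule, an antiderivative is F(t) = -4*t**7/7 + 4*t**5/5 - 3*t**4/4 + t**2 + 5*t.
Then F(2) - F(0) = (-1594/35) - (0) = -1594/35.

-1594/35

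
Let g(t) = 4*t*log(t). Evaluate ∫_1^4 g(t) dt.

Integrate by parts once (u = ln t, dv = 4*t dt).
An antiderivative is F(t) = t**2*(2*log(t) - 1).
Then F(4) - F(1) = (-16 + 64*log(2)) - (-1) = -15 + 64*log(2).

-15 + 64*log(2)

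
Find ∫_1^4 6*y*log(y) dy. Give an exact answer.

-45/2 + 96*log(2)

Integrate by parts once (u = ln y, dv = 6*y dy).
An antiderivative is F(y) = 3*y**2*(2*log(y) - 1)/2.
Then F(4) - F(1) = (-24 + 96*log(2)) - (-3/2) = -45/2 + 96*log(2).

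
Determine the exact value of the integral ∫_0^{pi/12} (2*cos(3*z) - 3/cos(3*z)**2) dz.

-1 + sqrt(2)/3

An antiderivative is F(z) = 2*sin(3*z)/3 - tan(3*z).
Then F(pi/12) - F(0) = (-1 + sqrt(2)/3) - (0) = -1 + sqrt(2)/3.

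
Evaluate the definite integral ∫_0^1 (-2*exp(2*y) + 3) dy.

4 - exp(2)

An antiderivative is F(y) = -exp(2*y) + 3*y.
Then F(1) - F(0) = (3 - exp(2)) - (-1) = 4 - exp(2).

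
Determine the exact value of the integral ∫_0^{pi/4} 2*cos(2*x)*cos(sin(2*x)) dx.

Let u = sin(2*x), so du = 2*cos(2*x) dx. When x = 0, u = 0; when x = pi/4, u = 1.
The integral becomes ∫ cos(u) du from 0 to 1, with antiderivative sin(u).
Back in x: F(x) = sin(sin(2*x)).
Then F(pi/4) - F(0) = (sin(1)) - (0) = sin(1).

sin(1)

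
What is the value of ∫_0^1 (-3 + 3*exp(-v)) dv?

An antiderivative is F(v) = -3*v - 3*exp(-v).
Then F(1) - F(0) = (-3 - 3*exp(-1)) - (-3) = -3*exp(-1).

-3*exp(-1)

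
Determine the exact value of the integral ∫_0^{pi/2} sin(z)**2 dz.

Use the identity sin^2(z) = (1 - cos(2*z))/2.
An antiderivative is F(z) = z/2 - sin(2*z)/4.
Then F(pi/2) - F(0) = (pi/4) - (0) = pi/4.

pi/4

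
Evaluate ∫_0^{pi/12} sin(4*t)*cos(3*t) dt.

-3*sqrt(6)/28 - sqrt(2)/7 + 4/7

Use the identity sin(4*t)cos(3*t) = [sin(7*t) + sin(t)]/2.
An antiderivative is F(t) = -cos(t)/2 - cos(7*t)/14.
Then F(pi/12) - F(0) = (-3*sqrt(6)/28 - sqrt(2)/7) - (-4/7) = -3*sqrt(6)/28 - sqrt(2)/7 + 4/7.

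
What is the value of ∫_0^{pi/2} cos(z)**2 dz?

Use the identity cos^2(z) = (1 + cos(2*z))/2.
An antiderivative is F(z) = z/2 + sin(2*z)/4.
Then F(pi/2) - F(0) = (pi/4) - (0) = pi/4.

pi/4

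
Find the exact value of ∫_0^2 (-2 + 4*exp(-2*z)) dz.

-2 - 2*exp(-4)

An antiderivative is F(z) = -2*z - 2*exp(-2*z).
Then F(2) - F(0) = (-4 - 2*exp(-4)) - (-2) = -2 - 2*exp(-4).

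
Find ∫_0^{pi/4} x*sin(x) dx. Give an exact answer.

Integrate by parts once (u = x, dv = sin(x) dx).
An antiderivative is F(x) = -x*cos(x) + sin(x).
Then F(pi/4) - F(0) = (sqrt(2)*(4 - pi)/8) - (0) = sqrt(2)*(4 - pi)/8.

sqrt(2)*(4 - pi)/8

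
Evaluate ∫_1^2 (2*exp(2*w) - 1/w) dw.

An antiderivative is F(w) = exp(2*w) - log(w).
Then F(2) - F(1) = (-log(2) + exp(4)) - (exp(2)) = -exp(2) - log(2) + exp(4).

-exp(2) - log(2) + exp(4)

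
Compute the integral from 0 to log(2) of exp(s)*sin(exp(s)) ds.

Let u = exp(s), so du = exp(s) ds. When s = 0, u = 1; when s = log(2), u = 2.
The integral becomes ∫ sin(u) du from 1 to 2, with antiderivative -cos(u).
Back in s: F(s) = -cos(exp(s)).
Then F(log(2)) - F(0) = (-cos(2)) - (-cos(1)) = -cos(2) + cos(1).

-cos(2) + cos(1)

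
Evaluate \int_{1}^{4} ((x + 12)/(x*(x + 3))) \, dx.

Factor the denominator: x**2 + 3*x = (x + 3)x.
Partial fractions: (x + 12)/(x*(x + 3)) = -3/(x + 3) + 4/x.
An antiderivative is F(x) = 4*log(x) - 3*log(x + 3).
Then F(4) - F(1) = (-3*log(7) + 8*log(2)) - (-log(64)) = -3*log(7) + 14*log(2).

-3*log(7) + 14*log(2)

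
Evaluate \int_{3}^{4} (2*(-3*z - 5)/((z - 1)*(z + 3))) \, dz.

-2*log(7) - 2*log(3) + 6*log(2)

Factor the denominator: z**2 + 2*z - 3 = (z + 3)(z - 1).
Partial fractions: 2*(-3*z - 5)/((z - 1)*(z + 3)) = -2/(z + 3) - 4/(z - 1).
An antiderivative is F(z) = -4*log(z - 1) - 2*log(z + 3).
Then F(4) - F(3) = (-4*log(3) - 2*log(7)) - (-6*log(2) - 2*log(3)) = -2*log(7) - 2*log(3) + 6*log(2).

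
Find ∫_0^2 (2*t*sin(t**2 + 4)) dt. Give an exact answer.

Let u = t**2 + 4, so du = 2*t dt. When t = 0, u = 4; when t = 2, u = 8.
The integral becomes ∫ sin(u) du from 4 to 8, with antiderivative -cos(u).
Back in t: F(t) = -cos(t**2 + 4).
Then F(2) - F(0) = (-cos(8)) - (-cos(4)) = cos(4) - cos(8).

cos(4) - cos(8)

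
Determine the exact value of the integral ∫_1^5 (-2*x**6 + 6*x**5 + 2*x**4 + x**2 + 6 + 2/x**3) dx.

By the power rule, an antiderivative is F(x) = -2*x**7/7 + x**6 + 2*x**5/5 + x**3/3 + 6*x - 1/x**2.
Then F(5) - F(1) = (-2821771/525) - (677/105) = -2825156/525.

-2825156/525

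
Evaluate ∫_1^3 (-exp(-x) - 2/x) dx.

An antiderivative is F(x) = -2*log(x) + exp(-x).
Then F(3) - F(1) = (-2*log(3) + exp(-3)) - (exp(-1)) = -2*log(3) - exp(-1) + exp(-3).

-2*log(3) - exp(-1) + exp(-3)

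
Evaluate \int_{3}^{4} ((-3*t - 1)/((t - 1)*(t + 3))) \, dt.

Factor the denominator: t**2 + 2*t - 3 = (t + 3)(t - 1).
Partial fractions: (-3*t - 1)/((t - 1)*(t + 3)) = -2/(t + 3) - 1/(t - 1).
An antiderivative is F(t) = -log(t - 1) - 2*log(t + 3).
Then F(4) - F(3) = (-2*log(7) - log(3)) - (-log(72)) = log(24/49).

log(24/49)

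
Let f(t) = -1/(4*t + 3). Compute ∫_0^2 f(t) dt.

-log(11)/4 + log(3)/4

An antiderivative is F(t) = -log(4*t + 3)/4.
Then F(2) - F(0) = (-log(11)/4) - (-log(3)/4) = -log(11)/4 + log(3)/4.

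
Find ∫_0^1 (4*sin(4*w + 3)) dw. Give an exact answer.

Let u = 4*w + 3, so du = 4 dw. When w = 0, u = 3; when w = 1, u = 7.
The integral becomes ∫ sin(u) du from 3 to 7, with antiderivative -cos(u).
Back in w: F(w) = -cos(4*w + 3).
Then F(1) - F(0) = (-cos(7)) - (-cos(3)) = cos(3) - cos(7).

cos(3) - cos(7)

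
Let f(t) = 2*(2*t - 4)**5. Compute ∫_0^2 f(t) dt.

-2048/3

Let u = 2*t - 4, so du = 2 dt. When t = 0, u = -4; when t = 2, u = 0.
The integral becomes ∫ u**5 du from -4 to 0, with antiderivative u**6/6.
Back in t: F(t) = (2*t - 4)**6/6.
Then F(2) - F(0) = (0) - (2048/3) = -2048/3.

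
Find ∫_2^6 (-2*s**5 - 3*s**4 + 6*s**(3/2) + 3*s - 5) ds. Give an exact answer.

-302236/15 - 48*sqrt(2)/5 + 432*sqrt(6)/5

By the power rule, an antiderivative is F(s) = -s**6/3 + 12*s**(5/2)/5 - 3*s**5/5 + 3*s**2/2 - 5*s.
Then F(6) - F(2) = (-100968/5 + 432*sqrt(6)/5) - (-668/15 + 48*sqrt(2)/5) = -302236/15 - 48*sqrt(2)/5 + 432*sqrt(6)/5.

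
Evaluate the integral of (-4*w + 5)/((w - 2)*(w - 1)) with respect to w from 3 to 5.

-log(54)

Factor the denominator: w**2 - 3*w + 2 = (w - 1)(w - 2).
Partial fractions: (-4*w + 5)/((w - 2)*(w - 1)) = -1/(w - 1) - 3/(w - 2).
An antiderivative is F(w) = -3*log(w - 2) - log(w - 1).
Then F(5) - F(3) = (-3*log(3) - 2*log(2)) - (-log(2)) = -log(54).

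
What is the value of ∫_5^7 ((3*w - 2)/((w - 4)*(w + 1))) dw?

Factor the denominator: w**2 - 3*w - 4 = (w + 1)(w - 4).
Partial fractions: (3*w - 2)/((w - 4)*(w + 1)) = 1/(w + 1) + 2/(w - 4).
An antiderivative is F(w) = 2*log(w - 4) + log(w + 1).
Then F(7) - F(5) = (log(72)) - (log(6)) = log(12).

log(12)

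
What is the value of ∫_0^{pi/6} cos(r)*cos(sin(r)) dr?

Let u = sin(r), so du = cos(r) dr. When r = 0, u = 0; when r = pi/6, u = 1/2.
The integral becomes ∫ cos(u) du from 0 to 1/2, with antiderivative sin(u).
Back in r: F(r) = sin(sin(r)).
Then F(pi/6) - F(0) = (sin(1/2)) - (0) = sin(1/2).

sin(1/2)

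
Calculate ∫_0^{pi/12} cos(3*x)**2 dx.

Use the identity cos^2(3*x) = (1 + cos(6*x))/2.
An antiderivative is F(x) = x/2 + sin(6*x)/12.
Then F(pi/12) - F(0) = (1/12 + pi/24) - (0) = 1/12 + pi/24.

1/12 + pi/24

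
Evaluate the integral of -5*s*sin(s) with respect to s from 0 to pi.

-5*pi

Integrate by parts once (u = s, dv = -5*sin(s) ds).
An antiderivative is F(s) = 5*s*cos(s) - 5*sin(s).
Then F(pi) - F(0) = (-5*pi) - (0) = -5*pi.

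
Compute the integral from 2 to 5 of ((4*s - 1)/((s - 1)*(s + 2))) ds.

-4*log(2) + 3*log(7)

Factor the denominator: s**2 + s - 2 = (s + 2)(s - 1).
Partial fractions: (4*s - 1)/((s - 1)*(s + 2)) = 3/(s + 2) + 1/(s - 1).
An antiderivative is F(s) = log(s - 1) + 3*log(s + 2).
Then F(5) - F(2) = (2*log(2) + 3*log(7)) - (log(64)) = -4*log(2) + 3*log(7).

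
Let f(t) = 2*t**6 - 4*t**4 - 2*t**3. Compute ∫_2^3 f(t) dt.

27089/70

By the power rule, an antiderivative is F(t) = 2*t**7/7 - 4*t**5/5 - t**4/2.
Then F(3) - F(2) = (27297/70) - (104/35) = 27089/70.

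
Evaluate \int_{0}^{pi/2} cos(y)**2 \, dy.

pi/4

Use the identity cos^2(y) = (1 + cos(2*y))/2.
An antiderivative is F(y) = y/2 + sin(2*y)/4.
Then F(pi/2) - F(0) = (pi/4) - (0) = pi/4.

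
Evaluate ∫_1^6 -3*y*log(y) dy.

Integrate by parts once (u = ln y, dv = -3*y dy).
An antiderivative is F(y) = -3*y**2*(2*log(y) - 1)/4.
Then F(6) - F(1) = (-54*log(3) - 54*log(2) + 27) - (3/4) = -54*log(3) - 54*log(2) + 105/4.

-54*log(3) - 54*log(2) + 105/4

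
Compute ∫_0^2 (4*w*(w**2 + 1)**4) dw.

6248/5

Let u = w**2 + 1, so du = 2*w dw. When w = 0, u = 1; when w = 2, u = 5.
The integral becomes 2·∫ u**4 du from 1 to 5, with antiderivative 2*u**5/5.
Back in w: F(w) = 2*(w**2 + 1)**5/5.
Then F(2) - F(0) = (1250) - (2/5) = 6248/5.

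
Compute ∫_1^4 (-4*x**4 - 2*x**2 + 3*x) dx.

By the power rule, an antiderivative is F(x) = -4*x**5/5 - 2*x**3/3 + 3*x**2/2.
Then F(4) - F(1) = (-12568/15) - (1/30) = -8379/10.

-8379/10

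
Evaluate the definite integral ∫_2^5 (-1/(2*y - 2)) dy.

-log(2)

An antiderivative is F(y) = -log(2*y - 2)/2.
Then F(5) - F(2) = (-3*log(2)/2) - (-log(2)/2) = -log(2).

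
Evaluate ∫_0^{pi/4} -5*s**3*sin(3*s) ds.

5*sqrt(2)*(-36*pi**2 - 9*pi**3 + 128 + 96*pi)/3456

Integrate by parts 3 times (u = s^3, dv = -5*sin(3*s) ds).
An antiderivative is F(s) = 5*s**3*cos(3*s)/3 - 5*s**2*sin(3*s)/3 - 10*s*cos(3*s)/9 + 10*sin(3*s)/27.
Then F(pi/4) - F(0) = (5*sqrt(2)*(-36*pi**2 - 9*pi**3 + 128 + 96*pi)/3456) - (0) = 5*sqrt(2)*(-36*pi**2 - 9*pi**3 + 128 + 96*pi)/3456.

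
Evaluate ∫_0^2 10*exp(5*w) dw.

Let u = 5*w, so du = 5 dw. When w = 0, u = 0; when w = 2, u = 10.
The integral becomes 2·∫ exp(u) du from 0 to 10, with antiderivative 2*exp(u).
Back in w: F(w) = 2*exp(5*w).
Then F(2) - F(0) = (2*exp(10)) - (2) = -2 + 2*exp(10).

-2 + 2*exp(10)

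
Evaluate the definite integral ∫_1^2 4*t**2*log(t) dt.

Integrate by parts once (u = ln t, dv = 4*t**2 dt).
An antiderivative is F(t) = 4*t**3*(3*log(t) - 1)/9.
Then F(2) - F(1) = (-32/9 + 32*log(2)/3) - (-4/9) = -28/9 + 32*log(2)/3.

-28/9 + 32*log(2)/3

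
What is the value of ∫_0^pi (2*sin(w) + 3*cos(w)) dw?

4

An antiderivative is F(w) = 3*sin(w) - 2*cos(w).
Then F(pi) - F(0) = (2) - (-2) = 4.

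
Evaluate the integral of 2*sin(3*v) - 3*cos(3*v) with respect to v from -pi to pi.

0

An antiderivative is F(v) = -sin(3*v) - 2*cos(3*v)/3.
Then F(pi) - F(-pi) = (2/3) - (2/3) = 0.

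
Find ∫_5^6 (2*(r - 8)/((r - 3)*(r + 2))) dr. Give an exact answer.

Factor the denominator: r**2 - r - 6 = (r + 2)(r - 3).
Partial fractions: 2*(r - 8)/((r - 3)*(r + 2)) = 4/(r + 2) - 2/(r - 3).
An antiderivative is F(r) = -2*log(r - 3) + 4*log(r + 2).
Then F(6) - F(5) = (-2*log(3) + 12*log(2)) - (-2*log(2) + 4*log(7)) = -4*log(7) - 2*log(3) + 14*log(2).

-4*log(7) - 2*log(3) + 14*log(2)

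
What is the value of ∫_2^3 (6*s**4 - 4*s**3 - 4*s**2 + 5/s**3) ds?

By the power rule, an antiderivative is F(s) = 6*s**5/5 - s**4 - 4*s**3/3 - 5/(2*s**2).
Then F(3) - F(2) = (15689/90) - (1333/120) = 58757/360.

58757/360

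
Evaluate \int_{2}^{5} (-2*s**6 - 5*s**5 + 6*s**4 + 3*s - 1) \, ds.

-1102929/35

By the power rule, an antiderivative is F(s) = -2*s**7/7 - 5*s**6/6 + 6*s**5/5 + 3*s**2/2 - s.
Then F(5) - F(2) = (-662755/21) - (-4988/105) = -1102929/35.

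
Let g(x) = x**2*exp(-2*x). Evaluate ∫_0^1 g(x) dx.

(-5 + exp(2))*exp(-2)/4

Integrate by parts twice (u = x^2, dv = exp(-2*x) dx).
An antiderivative is F(x) = (-2*x**2 - 2*x - 1)*exp(-2*x)/4.
Then F(1) - F(0) = (-5*exp(-2)/4) - (-1/4) = (-5 + exp(2))*exp(-2)/4.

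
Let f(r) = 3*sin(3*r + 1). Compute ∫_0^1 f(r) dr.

Let u = 3*r + 1, so du = 3 dr. When r = 0, u = 1; when r = 1, u = 4.
The integral becomes ∫ sin(u) du from 1 to 4, with antiderivative -cos(u).
Back in r: F(r) = -cos(3*r + 1).
Then F(1) - F(0) = (-cos(4)) - (-cos(1)) = cos(1) - cos(4).

cos(1) - cos(4)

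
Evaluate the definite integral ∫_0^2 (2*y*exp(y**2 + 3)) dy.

-exp(3) + exp(7)

Let u = y**2 + 3, so du = 2*y dy. When y = 0, u = 3; when y = 2, u = 7.
The integral becomes ∫ exp(u) du from 3 to 7, with antiderivative exp(u).
Back in y: F(y) = exp(y**2 + 3).
Then F(2) - F(0) = (exp(7)) - (exp(3)) = -exp(3) + exp(7).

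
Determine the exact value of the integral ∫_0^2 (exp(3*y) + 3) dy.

An antiderivative is F(y) = exp(3*y)/3 + 3*y.
Then F(2) - F(0) = (6 + exp(6)/3) - (1/3) = 17/3 + exp(6)/3.

17/3 + exp(6)/3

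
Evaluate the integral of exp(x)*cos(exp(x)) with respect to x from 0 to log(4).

Let u = exp(x), so du = exp(x) dx. When x = 0, u = 1; when x = log(4), u = 4.
The integral becomes ∫ cos(u) du from 1 to 4, with antiderivative sin(u).
Back in x: F(x) = sin(exp(x)).
Then F(log(4)) - F(0) = (sin(4)) - (sin(1)) = -sin(1) + sin(4).

-sin(1) + sin(4)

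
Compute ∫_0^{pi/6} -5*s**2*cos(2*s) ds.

-5*pi/24 - 5*sqrt(3)*pi**2/144 + 5*sqrt(3)/8

Integrate by parts twice (u = s^2, dv = -5*cos(2*s) ds).
An antiderivative is F(s) = -5*s**2*sin(2*s)/2 - 5*s*cos(2*s)/2 + 5*sin(2*s)/4.
Then F(pi/6) - F(0) = (-5*pi/24 - 5*sqrt(3)*pi**2/144 + 5*sqrt(3)/8) - (0) = -5*pi/24 - 5*sqrt(3)*pi**2/144 + 5*sqrt(3)/8.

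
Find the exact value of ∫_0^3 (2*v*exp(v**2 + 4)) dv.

Let u = v**2 + 4, so du = 2*v dv. When v = 0, u = 4; when v = 3, u = 13.
The integral becomes ∫ exp(u) du from 4 to 13, with antiderivative exp(u).
Back in v: F(v) = exp(v**2 + 4).
Then F(3) - F(0) = (exp(13)) - (exp(4)) = -exp(4) + exp(13).

-exp(4) + exp(13)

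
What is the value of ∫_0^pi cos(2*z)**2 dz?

Use the identity cos^2(2*z) = (1 + cos(4*z))/2.
An antiderivative is F(z) = z/2 + sin(4*z)/8.
Then F(pi) - F(0) = (pi/2) - (0) = pi/2.

pi/2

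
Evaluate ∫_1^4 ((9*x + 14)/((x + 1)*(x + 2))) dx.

-log(2) + 5*log(5)

Factor the denominator: x**2 + 3*x + 2 = (x + 2)(x + 1).
Partial fractions: (9*x + 14)/((x + 1)*(x + 2)) = 4/(x + 2) + 5/(x + 1).
An antiderivative is F(x) = 5*log(x + 1) + 4*log(x + 2).
Then F(4) - F(1) = (4*log(2) + 4*log(3) + 5*log(5)) - (5*log(2) + 4*log(3)) = -log(2) + 5*log(5).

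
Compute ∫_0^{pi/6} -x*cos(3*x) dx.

1/9 - pi/18

Integrate by parts once (u = x, dv = -cos(3*x) dx).
An antiderivative is F(x) = -x*sin(3*x)/3 - cos(3*x)/9.
Then F(pi/6) - F(0) = (-pi/18) - (-1/9) = 1/9 - pi/18.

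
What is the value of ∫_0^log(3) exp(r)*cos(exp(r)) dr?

-sin(1) + sin(3)

Let u = exp(r), so du = exp(r) dr. When r = 0, u = 1; when r = log(3), u = 3.
The integral becomes ∫ cos(u) du from 1 to 3, with antiderivative sin(u).
Back in r: F(r) = sin(exp(r)).
Then F(log(3)) - F(0) = (sin(3)) - (sin(1)) = -sin(1) + sin(3).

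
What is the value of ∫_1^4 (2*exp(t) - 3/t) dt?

-2*exp(1) - 6*log(2) + 2*exp(4)

An antiderivative is F(t) = 2*exp(t) - 3*log(t).
Then F(4) - F(1) = (-log(64) + 2*exp(4)) - (2*exp(1)) = -2*exp(1) - 6*log(2) + 2*exp(4).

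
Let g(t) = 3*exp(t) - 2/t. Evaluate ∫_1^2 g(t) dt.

An antiderivative is F(t) = 3*exp(t) - 2*log(t).
Then F(2) - F(1) = (-log(4) + 3*exp(2)) - (3*exp(1)) = -3*exp(1) - log(4) + 3*exp(2).

-3*exp(1) - log(4) + 3*exp(2)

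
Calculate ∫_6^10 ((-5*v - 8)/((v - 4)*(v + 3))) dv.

Factor the denominator: v**2 - v - 12 = (v + 3)(v - 4).
Partial fractions: (-5*v - 8)/((v - 4)*(v + 3)) = -1/(v + 3) - 4/(v - 4).
An antiderivative is F(v) = -4*log(v - 4) - log(v + 3).
Then F(10) - F(6) = (-4*log(3) - 4*log(2) - log(13)) - (-4*log(2) - 2*log(3)) = -log(13) - 2*log(3).

-log(13) - 2*log(3)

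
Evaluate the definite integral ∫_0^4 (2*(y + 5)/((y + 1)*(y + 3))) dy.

-2*log(7) + 2*log(3) + 4*log(5)

Factor the denominator: y**2 + 4*y + 3 = (y + 3)(y + 1).
Partial fractions: 2*(y + 5)/((y + 1)*(y + 3)) = -2/(y + 3) + 4/(y + 1).
An antiderivative is F(y) = 4*log(y + 1) - 2*log(y + 3).
Then F(4) - F(0) = (-2*log(7) + 4*log(5)) - (-log(9)) = -2*log(7) + 2*log(3) + 4*log(5).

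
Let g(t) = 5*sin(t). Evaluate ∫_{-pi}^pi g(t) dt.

An antiderivative is F(t) = -5*cos(t).
Then F(pi) - F(-pi) = (5) - (5) = 0.

0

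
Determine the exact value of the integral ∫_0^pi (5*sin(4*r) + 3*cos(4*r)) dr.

0

An antiderivative is F(r) = 3*sin(4*r)/4 - 5*cos(4*r)/4.
Then F(pi) - F(0) = (-5/4) - (-5/4) = 0.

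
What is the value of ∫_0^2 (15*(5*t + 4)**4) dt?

322080

Let u = 5*t + 4, so du = 5 dt. When t = 0, u = 4; when t = 2, u = 14.
The integral becomes 3·∫ u**4 du from 4 to 14, with antiderivative 3*u**5/5.
Back in t: F(t) = 3*(5*t + 4)**5/5.
Then F(2) - F(0) = (1613472/5) - (3072/5) = 322080.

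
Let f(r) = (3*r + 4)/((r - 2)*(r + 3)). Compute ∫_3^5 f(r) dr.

Factor the denominator: r**2 + r - 6 = (r + 3)(r - 2).
Partial fractions: (3*r + 4)/((r - 2)*(r + 3)) = 1/(r + 3) + 2/(r - 2).
An antiderivative is F(r) = 2*log(r - 2) + log(r + 3).
Then F(5) - F(3) = (log(72)) - (log(6)) = log(12).

log(12)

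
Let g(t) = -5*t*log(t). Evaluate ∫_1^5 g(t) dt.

Integrate by parts once (u = ln t, dv = -5*t dt).
An antiderivative is F(t) = -5*t**2*(2*log(t) - 1)/4.
Then F(5) - F(1) = (125/4 - 125*log(5)/2) - (5/4) = 30 - 125*log(5)/2.

30 - 125*log(5)/2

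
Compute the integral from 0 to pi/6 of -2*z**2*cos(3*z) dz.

Integrate by parts twice (u = z^2, dv = -2*cos(3*z) dz).
An antiderivative is F(z) = -2*z**2*sin(3*z)/3 - 4*z*cos(3*z)/9 + 4*sin(3*z)/27.
Then F(pi/6) - F(0) = (4/27 - pi**2/54) - (0) = 4/27 - pi**2/54.

4/27 - pi**2/54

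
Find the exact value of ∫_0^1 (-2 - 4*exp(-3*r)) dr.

An antiderivative is F(r) = -2*r + 4*exp(-3*r)/3.
Then F(1) - F(0) = (-2 + 4*exp(-3)/3) - (4/3) = -10/3 + 4*exp(-3)/3.

-10/3 + 4*exp(-3)/3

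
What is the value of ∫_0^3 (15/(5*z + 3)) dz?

Let u = 5*z + 3, so du = 5 dz. When z = 0, u = 3; when z = 3, u = 18.
The integral becomes 3·∫ 1/u du from 3 to 18, with antiderivative 3*log(u).
Back in z: F(z) = 3*log(5*z + 3).
Then F(3) - F(0) = (3*log(2) + 6*log(3)) - (log(27)) = 3*log(2) + 3*log(3).

3*log(2) + 3*log(3)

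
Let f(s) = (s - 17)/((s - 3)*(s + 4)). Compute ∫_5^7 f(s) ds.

Factor the denominator: s**2 + s - 12 = (s + 4)(s - 3).
Partial fractions: (s - 17)/((s - 3)*(s + 4)) = 3/(s + 4) - 2/(s - 3).
An antiderivative is F(s) = -2*log(s - 3) + 3*log(s + 4).
Then F(7) - F(5) = (-4*log(2) + 3*log(11)) - (-2*log(2) + 6*log(3)) = -6*log(3) - 2*log(2) + 3*log(11).

-6*log(3) - 2*log(2) + 3*log(11)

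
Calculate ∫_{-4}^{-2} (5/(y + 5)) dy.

An antiderivative is F(y) = 5*log(y + 5).
Then F(-2) - F(-4) = (5*log(3)) - (0) = 5*log(3).

5*log(3)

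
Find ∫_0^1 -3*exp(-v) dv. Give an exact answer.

An antiderivative is F(v) = 3*exp(-v).
Then F(1) - F(0) = (3*exp(-1)) - (3) = -3 + 3*exp(-1).

-3 + 3*exp(-1)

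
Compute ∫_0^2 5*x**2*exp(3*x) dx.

Integrate by parts twice (u = x^2, dv = 5*exp(3*x) dx).
An antiderivative is F(x) = (45*x**2 - 30*x + 10)*exp(3*x)/27.
Then F(2) - F(0) = (130*exp(6)/27) - (10/27) = -10/27 + 130*exp(6)/27.

-10/27 + 130*exp(6)/27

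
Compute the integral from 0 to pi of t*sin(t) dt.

pi

Integrate by parts once (u = t, dv = sin(t) dt).
An antiderivative is F(t) = -t*cos(t) + sin(t).
Then F(pi) - F(0) = (pi) - (0) = pi.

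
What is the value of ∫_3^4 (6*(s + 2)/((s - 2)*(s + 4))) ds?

Factor the denominator: s**2 + 2*s - 8 = (s + 4)(s - 2).
Partial fractions: 6*(s + 2)/((s - 2)*(s + 4)) = 2/(s + 4) + 4/(s - 2).
An antiderivative is F(s) = 4*log(s - 2) + 2*log(s + 4).
Then F(4) - F(3) = (10*log(2)) - (log(49)) = -2*log(7) + 10*log(2).

-2*log(7) + 10*log(2)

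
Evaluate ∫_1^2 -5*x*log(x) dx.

Integrate by parts once (u = ln x, dv = -5*x dx).
An antiderivative is F(x) = -5*x**2*(2*log(x) - 1)/4.
Then F(2) - F(1) = (5 - 10*log(2)) - (5/4) = 15/4 - 10*log(2).

15/4 - 10*log(2)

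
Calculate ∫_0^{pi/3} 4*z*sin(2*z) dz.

sqrt(3)/2 + pi/3

Integrate by parts once (u = z, dv = 4*sin(2*z) dz).
An antiderivative is F(z) = -2*z*cos(2*z) + sin(2*z).
Then F(pi/3) - F(0) = (sqrt(3)/2 + pi/3) - (0) = sqrt(3)/2 + pi/3.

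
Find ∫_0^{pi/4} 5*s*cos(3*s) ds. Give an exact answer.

Integrate by parts once (u = s, dv = 5*cos(3*s) ds).
An antiderivative is F(s) = 5*s*sin(3*s)/3 + 5*cos(3*s)/9.
Then F(pi/4) - F(0) = (5*sqrt(2)*(-4 + 3*pi)/72) - (5/9) = -5/9 - 5*sqrt(2)/18 + 5*sqrt(2)*pi/24.

-5/9 - 5*sqrt(2)/18 + 5*sqrt(2)*pi/24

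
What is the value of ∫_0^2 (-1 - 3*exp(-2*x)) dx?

An antiderivative is F(x) = -x + 3*exp(-2*x)/2.
Then F(2) - F(0) = (-2 + 3*exp(-4)/2) - (3/2) = -7/2 + 3*exp(-4)/2.

-7/2 + 3*exp(-4)/2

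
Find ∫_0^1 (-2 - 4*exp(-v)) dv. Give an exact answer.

An antiderivative is F(v) = -2*v + 4*exp(-v).
Then F(1) - F(0) = (-2 + 4*exp(-1)) - (4) = -6 + 4*exp(-1).

-6 + 4*exp(-1)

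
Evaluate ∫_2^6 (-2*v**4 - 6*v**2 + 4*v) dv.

By the power rule, an antiderivative is F(v) = -2*v**5/5 - 2*v**3 + 2*v**2.
Then F(6) - F(2) = (-17352/5) - (-104/5) = -17248/5.

-17248/5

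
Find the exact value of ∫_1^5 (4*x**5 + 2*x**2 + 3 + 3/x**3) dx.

788408/75

By the power rule, an antiderivative is F(x) = 2*x**6/3 + 2*x**3/3 + 3*x - 3/(2*x**2).
Then F(5) - F(1) = (525747/50) - (17/6) = 788408/75.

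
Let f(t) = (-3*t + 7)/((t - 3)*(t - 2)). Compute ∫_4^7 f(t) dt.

-log(40)

Factor the denominator: t**2 - 5*t + 6 = (t - 2)(t - 3).
Partial fractions: (-3*t + 7)/((t - 3)*(t - 2)) = -1/(t - 2) - 2/(t - 3).
An antiderivative is F(t) = -2*log(t - 3) - log(t - 2).
Then F(7) - F(4) = (-log(80)) - (-log(2)) = -log(40).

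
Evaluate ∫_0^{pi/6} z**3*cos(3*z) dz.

Integrate by parts 3 times (u = z^3, dv = cos(3*z) dz).
An antiderivative is F(z) = z**3*sin(3*z)/3 + z**2*cos(3*z)/3 - 2*z*sin(3*z)/9 - 2*cos(3*z)/27.
Then F(pi/6) - F(0) = (pi*(-24 + pi**2)/648) - (-2/27) = -pi/27 + pi**3/648 + 2/27.

-pi/27 + pi**3/648 + 2/27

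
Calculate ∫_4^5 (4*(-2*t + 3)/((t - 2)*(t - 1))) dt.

Factor the denominator: t**2 - 3*t + 2 = (t - 1)(t - 2).
Partial fractions: 4*(-2*t + 3)/((t - 2)*(t - 1)) = -4/(t - 1) - 4/(t - 2).
An antiderivative is F(t) = -4*log(t - 2) - 4*log(t - 1).
Then F(5) - F(4) = (-8*log(2) - 4*log(3)) - (-4*log(3) - 4*log(2)) = -log(16).

-log(16)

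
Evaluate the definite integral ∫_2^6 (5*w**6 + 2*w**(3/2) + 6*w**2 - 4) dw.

-16*sqrt(2)/5 + 144*sqrt(6)/5 + 1401840/7

By the power rule, an antiderivative is F(w) = 5*w**7/7 + 4*w**(5/2)/5 + 2*w**3 - 4*w.
Then F(6) - F(2) = (144*sqrt(6)/5 + 1402536/7) - (16*sqrt(2)/5 + 696/7) = -16*sqrt(2)/5 + 144*sqrt(6)/5 + 1401840/7.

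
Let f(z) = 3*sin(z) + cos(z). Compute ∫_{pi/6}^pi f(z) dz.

An antiderivative is F(z) = sin(z) - 3*cos(z).
Then F(pi) - F(pi/6) = (3) - (1/2 - 3*sqrt(3)/2) = 5/2 + 3*sqrt(3)/2.

5/2 + 3*sqrt(3)/2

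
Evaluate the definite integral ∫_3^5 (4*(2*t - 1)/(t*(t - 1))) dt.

Factor the denominator: t**2 - t = t(t - 1).
Partial fractions: 4*(2*t - 1)/(t*(t - 1)) = 4/t + 4/(t - 1).
An antiderivative is F(t) = 4*log(t) + 4*log(t - 1).
Then F(5) - F(3) = (8*log(2) + 4*log(5)) - (4*log(2) + 4*log(3)) = -4*log(3) + 4*log(2) + 4*log(5).

-4*log(3) + 4*log(2) + 4*log(5)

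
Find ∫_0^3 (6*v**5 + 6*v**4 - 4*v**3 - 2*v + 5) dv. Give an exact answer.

By the power rule, an antiderivative is F(v) = v**6 + 6*v**5/5 - v**4 - v**2 + 5*v.
Then F(3) - F(0) = (4728/5) - (0) = 4728/5.

4728/5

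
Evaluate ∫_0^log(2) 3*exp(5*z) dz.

93/5

Let u = exp(z), so du = exp(z) dz. When z = 0, u = 1; when z = log(2), u = 2.
The integral becomes 3·∫ u**4 du from 1 to 2, with antiderivative 3*u**5/5.
Back in z: F(z) = 3*exp(5*z)/5.
Then F(log(2)) - F(0) = (96/5) - (3/5) = 93/5.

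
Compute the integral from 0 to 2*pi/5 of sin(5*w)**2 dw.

Use the identity sin^2(5*w) = (1 - cos(10*w))/2.
An antiderivative is F(w) = w/2 - sin(10*w)/20.
Then F(2*pi/5) - F(0) = (pi/5) - (0) = pi/5.

pi/5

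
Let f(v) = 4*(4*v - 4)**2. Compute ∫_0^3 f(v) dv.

Let u = 4*v - 4, so du = 4 dv. When v = 0, u = -4; when v = 3, u = 8.
The integral becomes ∫ u**2 du from -4 to 8, with antiderivative u**3/3.
Back in v: F(v) = (4*v - 4)**3/3.
Then F(3) - F(0) = (512/3) - (-64/3) = 192.

192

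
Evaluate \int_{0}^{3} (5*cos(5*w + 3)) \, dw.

Let u = 5*w + 3, so du = 5 dw. When w = 0, u = 3; when w = 3, u = 18.
The integral becomes ∫ cos(u) du from 3 to 18, with antiderivative sin(u).
Back in w: F(w) = sin(5*w + 3).
Then F(3) - F(0) = (sin(18)) - (sin(3)) = sin(18) - sin(3).

sin(18) - sin(3)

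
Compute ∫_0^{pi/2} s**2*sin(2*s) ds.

Integrate by parts twice (u = s^2, dv = sin(2*s) ds).
An antiderivative is F(s) = -s**2*cos(2*s)/2 + s*sin(2*s)/2 + cos(2*s)/4.
Then F(pi/2) - F(0) = (-1/4 + pi**2/8) - (1/4) = -1/2 + pi**2/8.

-1/2 + pi**2/8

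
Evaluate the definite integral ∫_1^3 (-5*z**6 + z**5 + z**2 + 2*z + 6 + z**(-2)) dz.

-29626/21

By the power rule, an antiderivative is F(z) = -5*z**7/7 + z**6/6 + z**3/3 + z**2 + 6*z - 1/z.
Then F(3) - F(1) = (-59009/42) - (81/14) = -29626/21.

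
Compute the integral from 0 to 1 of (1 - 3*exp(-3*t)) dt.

An antiderivative is F(t) = t + exp(-3*t).
Then F(1) - F(0) = (exp(-3) + 1) - (1) = exp(-3).

exp(-3)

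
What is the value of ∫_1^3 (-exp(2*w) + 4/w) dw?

An antiderivative is F(w) = -exp(2*w)/2 + 4*log(w).
Then F(3) - F(1) = (-exp(6)/2 + log(81)) - (-exp(2)/2) = -exp(6)/2 + exp(2)/2 + log(81).

-exp(6)/2 + exp(2)/2 + log(81)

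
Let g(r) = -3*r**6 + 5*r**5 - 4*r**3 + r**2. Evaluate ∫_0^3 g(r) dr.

By the power rule, an antiderivative is F(r) = -3*r**7/7 + 5*r**6/6 - r**4 + r**3/3.
Then F(3) - F(0) = (-5625/14) - (0) = -5625/14.

-5625/14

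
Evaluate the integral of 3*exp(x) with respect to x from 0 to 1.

-3 + 3*E

An antiderivative is F(x) = 3*exp(x).
Then F(1) - F(0) = (3*E) - (3) = -3 + 3*E.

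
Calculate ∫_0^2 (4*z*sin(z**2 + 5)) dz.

2*cos(5) - 2*cos(9)

Let u = z**2 + 5, so du = 2*z dz. When z = 0, u = 5; when z = 2, u = 9.
The integral becomes 2·∫ sin(u) du from 5 to 9, with antiderivative -2*cos(u).
Back in z: F(z) = -2*cos(z**2 + 5).
Then F(2) - F(0) = (-2*cos(9)) - (-2*cos(5)) = 2*cos(5) - 2*cos(9).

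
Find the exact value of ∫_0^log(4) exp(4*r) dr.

Let u = exp(r), so du = exp(r) dr. When r = 0, u = 1; when r = log(4), u = 4.
The integral becomes ∫ u**3 du from 1 to 4, with antiderivative u**4/4.
Back in r: F(r) = exp(4*r)/4.
Then F(log(4)) - F(0) = (64) - (1/4) = 255/4.

255/4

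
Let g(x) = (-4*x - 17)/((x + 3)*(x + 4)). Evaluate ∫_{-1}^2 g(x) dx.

-5*log(5) + 6*log(2)

Factor the denominator: x**2 + 7*x + 12 = (x + 4)(x + 3).
Partial fractions: (-4*x - 17)/((x + 3)*(x + 4)) = 1/(x + 4) - 5/(x + 3).
An antiderivative is F(x) = -5*log(x + 3) + log(x + 4).
Then F(2) - F(-1) = (-5*log(5) + log(2) + log(3)) - (log(3/32)) = -5*log(5) + 6*log(2).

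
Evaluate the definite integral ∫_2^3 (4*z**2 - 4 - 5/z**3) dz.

By the power rule, an antiderivative is F(z) = 4*z**3/3 - 4*z + 5/(2*z**2).
Then F(3) - F(2) = (437/18) - (79/24) = 1511/72.

1511/72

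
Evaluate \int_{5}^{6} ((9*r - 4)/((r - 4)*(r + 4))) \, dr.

Factor the denominator: r**2 - 16 = (r + 4)(r - 4).
Partial fractions: (9*r - 4)/((r - 4)*(r + 4)) = 5/(r + 4) + 4/(r - 4).
An antiderivative is F(r) = 4*log(r - 4) + 5*log(r + 4).
Then F(6) - F(5) = (9*log(2) + 5*log(5)) - (10*log(3)) = -10*log(3) + 9*log(2) + 5*log(5).

-10*log(3) + 9*log(2) + 5*log(5)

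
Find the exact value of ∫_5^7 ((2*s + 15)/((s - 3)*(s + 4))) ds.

log(72/11)

Factor the denominator: s**2 + s - 12 = (s + 4)(s - 3).
Partial fractions: (2*s + 15)/((s - 3)*(s + 4)) = -1/(s + 4) + 3/(s - 3).
An antiderivative is F(s) = 3*log(s - 3) - log(s + 4).
Then F(7) - F(5) = (log(64/11)) - (log(8/9)) = log(72/11).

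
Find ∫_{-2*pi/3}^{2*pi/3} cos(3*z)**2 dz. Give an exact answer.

2*pi/3

Use the identity cos^2(3*z) = (1 + cos(6*z))/2.
An antiderivative is F(z) = z/2 + sin(6*z)/12.
Then F(2*pi/3) - F(-2*pi/3) = (pi/3) - (-pi/3) = 2*pi/3.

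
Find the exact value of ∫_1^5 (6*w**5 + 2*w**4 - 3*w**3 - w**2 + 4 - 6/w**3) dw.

1228304/75

By the power rule, an antiderivative is F(w) = w**6 + 2*w**5/5 - 3*w**4/4 - w**3/3 + 4*w + 3/w**2.
Then F(5) - F(1) = (4915411/300) - (439/60) = 1228304/75.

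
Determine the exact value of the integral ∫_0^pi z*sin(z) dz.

pi

Integrate by parts once (u = z, dv = sin(z) dz).
An antiderivative is F(z) = -z*cos(z) + sin(z).
Then F(pi) - F(0) = (pi) - (0) = pi.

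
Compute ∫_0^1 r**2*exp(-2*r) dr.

(-5 + exp(2))*exp(-2)/4

Integrate by parts twice (u = r^2, dv = exp(-2*r) dr).
An antiderivative is F(r) = (-2*r**2 - 2*r - 1)*exp(-2*r)/4.
Then F(1) - F(0) = (-5*exp(-2)/4) - (-1/4) = (-5 + exp(2))*exp(-2)/4.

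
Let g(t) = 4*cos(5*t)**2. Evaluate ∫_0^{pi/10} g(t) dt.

pi/5

Use the identity cos^2(5*t) = (1 + cos(10*t))/2.
An antiderivative is F(t) = 2*t + sin(10*t)/5.
Then F(pi/10) - F(0) = (pi/5) - (0) = pi/5.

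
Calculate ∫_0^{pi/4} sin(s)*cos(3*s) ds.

Use the identity sin(s)cos(3*s) = [sin(4*s) + sin(-2*s)]/2.
An antiderivative is F(s) = cos(2*s)/4 - cos(4*s)/8.
Then F(pi/4) - F(0) = (1/8) - (1/8) = 0.

0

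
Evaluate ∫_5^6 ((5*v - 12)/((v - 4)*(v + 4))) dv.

Factor the denominator: v**2 - 16 = (v + 4)(v - 4).
Partial fractions: (5*v - 12)/((v - 4)*(v + 4)) = 4/(v + 4) + 1/(v - 4).
An antiderivative is F(v) = log(v - 4) + 4*log(v + 4).
Then F(6) - F(5) = (5*log(2) + 4*log(5)) - (8*log(3)) = -8*log(3) + 5*log(2) + 4*log(5).

-8*log(3) + 5*log(2) + 4*log(5)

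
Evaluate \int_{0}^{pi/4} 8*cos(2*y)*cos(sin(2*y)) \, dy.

Let u = sin(2*y), so du = 2*cos(2*y) dy. When y = 0, u = 0; when y = pi/4, u = 1.
The integral becomes 4·∫ cos(u) du from 0 to 1, with antiderivative 4*sin(u).
Back in y: F(y) = 4*sin(sin(2*y)).
Then F(pi/4) - F(0) = (4*sin(1)) - (0) = 4*sin(1).

4*sin(1)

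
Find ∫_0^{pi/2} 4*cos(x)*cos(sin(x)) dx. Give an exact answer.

Let u = sin(x), so du = cos(x) dx. When x = 0, u = 0; when x = pi/2, u = 1.
The integral becomes 4·∫ cos(u) du from 0 to 1, with antiderivative 4*sin(u).
Back in x: F(x) = 4*sin(sin(x)).
Then F(pi/2) - F(0) = (4*sin(1)) - (0) = 4*sin(1).

4*sin(1)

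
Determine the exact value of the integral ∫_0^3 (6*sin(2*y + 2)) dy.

3*cos(2) - 3*cos(8)

Let u = 2*y + 2, so du = 2 dy. When y = 0, u = 2; when y = 3, u = 8.
The integral becomes 3·∫ sin(u) du from 2 to 8, with antiderivative -3*cos(u).
Back in y: F(y) = -3*cos(2*y + 2).
Then F(3) - F(0) = (-3*cos(8)) - (-3*cos(2)) = 3*cos(2) - 3*cos(8).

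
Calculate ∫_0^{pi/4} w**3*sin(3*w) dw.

Integrate by parts 3 times (u = w^3, dv = sin(3*w) dw).
An antiderivative is F(w) = -w**3*cos(3*w)/3 + w**2*sin(3*w)/3 + 2*w*cos(3*w)/9 - 2*sin(3*w)/27.
Then F(pi/4) - F(0) = (sqrt(2)*(-96*pi - 128 + 9*pi**3 + 36*pi**2)/3456) - (0) = sqrt(2)*(-96*pi - 128 + 9*pi**3 + 36*pi**2)/3456.

sqrt(2)*(-96*pi - 128 + 9*pi**3 + 36*pi**2)/3456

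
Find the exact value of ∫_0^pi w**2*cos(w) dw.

Integrate by parts twice (u = w^2, dv = cos(w) dw).
An antiderivative is F(w) = w**2*sin(w) + 2*w*cos(w) - 2*sin(w).
Then F(pi) - F(0) = (-2*pi) - (0) = -2*pi.

-2*pi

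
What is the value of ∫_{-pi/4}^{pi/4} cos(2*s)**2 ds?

Use the identity cos^2(2*s) = (1 + cos(4*s))/2.
An antiderivative is F(s) = s/2 + sin(4*s)/8.
Then F(pi/4) - F(-pi/4) = (pi/8) - (-pi/8) = pi/4.

pi/4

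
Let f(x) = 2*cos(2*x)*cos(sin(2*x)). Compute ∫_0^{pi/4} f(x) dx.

Let u = sin(2*x), so du = 2*cos(2*x) dx. When x = 0, u = 0; when x = pi/4, u = 1.
The integral becomes ∫ cos(u) du from 0 to 1, with antiderivative sin(u).
Back in x: F(x) = sin(sin(2*x)).
Then F(pi/4) - F(0) = (sin(1)) - (0) = sin(1).

sin(1)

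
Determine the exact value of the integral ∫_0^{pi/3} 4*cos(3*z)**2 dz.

2*pi/3

Use the identity cos^2(3*z) = (1 + cos(6*z))/2.
An antiderivative is F(z) = 2*z + sin(6*z)/3.
Then F(pi/3) - F(0) = (2*pi/3) - (0) = 2*pi/3.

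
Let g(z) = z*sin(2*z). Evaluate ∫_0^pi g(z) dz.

Integrate by parts once (u = z, dv = sin(2*z) dz).
An antiderivative is F(z) = -z*cos(2*z)/2 + sin(2*z)/4.
Then F(pi) - F(0) = (-pi/2) - (0) = -pi/2.

-pi/2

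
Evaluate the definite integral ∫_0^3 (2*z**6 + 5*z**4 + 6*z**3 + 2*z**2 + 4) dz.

14271/14

By the power rule, an antiderivative is F(z) = 2*z**7/7 + z**5 + 3*z**4/2 + 2*z**3/3 + 4*z.
Then F(3) - F(0) = (14271/14) - (0) = 14271/14.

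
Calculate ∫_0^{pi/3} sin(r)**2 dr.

Use the identity sin^2(r) = (1 - cos(2*r))/2.
An antiderivative is F(r) = r/2 - sin(2*r)/4.
Then F(pi/3) - F(0) = (-sqrt(3)/8 + pi/6) - (0) = -sqrt(3)/8 + pi/6.

-sqrt(3)/8 + pi/6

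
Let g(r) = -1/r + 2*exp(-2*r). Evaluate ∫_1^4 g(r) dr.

(-log(4**exp(8)) - 1 + exp(6))*exp(-8)

An antiderivative is F(r) = -log(r) - exp(-2*r).
Then F(4) - F(1) = ((-log(4**exp(8)) - 1)*exp(-8)) - (-exp(-2)) = (-log(4**exp(8)) - 1 + exp(6))*exp(-8).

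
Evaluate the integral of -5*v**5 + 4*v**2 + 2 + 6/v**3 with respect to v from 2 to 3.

-6317/12

By the power rule, an antiderivative is F(v) = -5*v**6/6 + 4*v**3/3 + 2*v - 3/v**2.
Then F(3) - F(2) = (-3395/6) - (-473/12) = -6317/12.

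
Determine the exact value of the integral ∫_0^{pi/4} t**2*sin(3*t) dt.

-2/27 - sqrt(2)/27 + sqrt(2)*pi/36 + sqrt(2)*pi**2/96

Integrate by parts twice (u = t^2, dv = sin(3*t) dt).
An antiderivative is F(t) = -t**2*cos(3*t)/3 + 2*t*sin(3*t)/9 + 2*cos(3*t)/27.
Then F(pi/4) - F(0) = (sqrt(2)*(-32 + 24*pi + 9*pi**2)/864) - (2/27) = -2/27 - sqrt(2)/27 + sqrt(2)*pi/36 + sqrt(2)*pi**2/96.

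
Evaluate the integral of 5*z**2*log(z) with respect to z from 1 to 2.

Integrate by parts once (u = ln z, dv = 5*z**2 dz).
An antiderivative is F(z) = 5*z**3*(3*log(z) - 1)/9.
Then F(2) - F(1) = (-40/9 + 40*log(2)/3) - (-5/9) = -35/9 + 40*log(2)/3.

-35/9 + 40*log(2)/3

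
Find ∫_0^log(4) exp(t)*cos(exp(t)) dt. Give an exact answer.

-sin(1) + sin(4)

Let u = exp(t), so du = exp(t) dt. When t = 0, u = 1; when t = log(4), u = 4.
The integral becomes ∫ cos(u) du from 1 to 4, with antiderivative sin(u).
Back in t: F(t) = sin(exp(t)).
Then F(log(4)) - F(0) = (sin(4)) - (sin(1)) = -sin(1) + sin(4).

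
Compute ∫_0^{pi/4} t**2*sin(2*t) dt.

-1/4 + pi/8

Integrate by parts twice (u = t^2, dv = sin(2*t) dt).
An antiderivative is F(t) = -t**2*cos(2*t)/2 + t*sin(2*t)/2 + cos(2*t)/4.
Then F(pi/4) - F(0) = (pi/8) - (1/4) = -1/4 + pi/8.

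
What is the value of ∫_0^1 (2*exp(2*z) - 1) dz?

-2 + exp(2)

An antiderivative is F(z) = exp(2*z) - z.
Then F(1) - F(0) = (-1 + exp(2)) - (1) = -2 + exp(2).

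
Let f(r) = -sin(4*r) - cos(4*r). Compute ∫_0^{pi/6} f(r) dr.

-3/8 - sqrt(3)/8

An antiderivative is F(r) = -sin(4*r)/4 + cos(4*r)/4.
Then F(pi/6) - F(0) = (-sqrt(3)/8 - 1/8) - (1/4) = -3/8 - sqrt(3)/8.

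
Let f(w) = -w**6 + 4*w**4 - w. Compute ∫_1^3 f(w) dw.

-4294/35

By the power rule, an antiderivative is F(w) = -w**7/7 + 4*w**5/5 - w**2/2.
Then F(3) - F(1) = (-8577/70) - (11/70) = -4294/35.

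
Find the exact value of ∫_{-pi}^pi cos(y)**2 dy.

Use the identity cos^2(y) = (1 + cos(2*y))/2.
An antiderivative is F(y) = y/2 + sin(2*y)/4.
Then F(pi) - F(-pi) = (pi/2) - (-pi/2) = pi.

pi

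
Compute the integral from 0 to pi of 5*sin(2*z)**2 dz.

5*pi/2

Use the identity sin^2(2*z) = (1 - cos(4*z))/2.
An antiderivative is F(z) = 5*z/2 - 5*sin(4*z)/8.
Then F(pi) - F(0) = (5*pi/2) - (0) = 5*pi/2.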